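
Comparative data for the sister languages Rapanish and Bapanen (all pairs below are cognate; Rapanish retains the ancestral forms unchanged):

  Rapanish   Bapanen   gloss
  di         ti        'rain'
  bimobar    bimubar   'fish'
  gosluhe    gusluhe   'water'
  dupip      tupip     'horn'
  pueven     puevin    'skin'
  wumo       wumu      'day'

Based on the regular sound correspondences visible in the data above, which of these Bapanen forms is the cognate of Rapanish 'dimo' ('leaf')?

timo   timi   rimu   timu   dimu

di ~ ti — Rapanish d corresponds to Bapanen t word-initially before a front vowel.
wumo ~ wumu — Rapanish o corresponds to Bapanen u word-finally.
Applying these to Rapanish 'dimo':
  dimo → timo   (d→t word-initially before a front vowel)
  timo → timu   (o→u word-finally)
So the Bapanen cognate is 'timu'.

timu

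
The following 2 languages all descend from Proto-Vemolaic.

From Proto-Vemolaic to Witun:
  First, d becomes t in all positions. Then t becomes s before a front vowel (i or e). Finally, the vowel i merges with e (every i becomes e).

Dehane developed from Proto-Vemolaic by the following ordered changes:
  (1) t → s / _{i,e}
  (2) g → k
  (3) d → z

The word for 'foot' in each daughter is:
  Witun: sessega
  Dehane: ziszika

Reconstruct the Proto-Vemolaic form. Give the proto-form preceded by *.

*disdiga

Position 1: Witun has s, Dehane has z. Taking the neighbouring segments as reconstructed: Witun s could go back to *t or *d or *s; Dehane z could go back to *d or *z — the one source consistent with every daughter is *d.
Position 5: Witun has e, Dehane has i. Dehane preserves i here (none of its changes turn any other segment into i), so the proto-segment is *i.
Position 4: Witun has s, Dehane has z. Taking the neighbouring segments as reconstructed: Witun s could go back to *t or *d or *s; Dehane z could go back to *d or *z — the one source consistent with every daughter is *d.
This points to *disdiga. Verify forward in each daughter:
Witun: *disdiga > tistiga > sissiga > sessega  (by unconditioned shift, palatalisation, vowel merger)
Dehane: *disdiga
  disdiga (rule 1 does not apply)
  disdiga → disdika   [unconditioned shift]
  disdika → ziszika   [unconditioned shift]
  giving Dehane ziszika.
No other proto-form is consistent with every reflex, so the reconstruction is *disdiga.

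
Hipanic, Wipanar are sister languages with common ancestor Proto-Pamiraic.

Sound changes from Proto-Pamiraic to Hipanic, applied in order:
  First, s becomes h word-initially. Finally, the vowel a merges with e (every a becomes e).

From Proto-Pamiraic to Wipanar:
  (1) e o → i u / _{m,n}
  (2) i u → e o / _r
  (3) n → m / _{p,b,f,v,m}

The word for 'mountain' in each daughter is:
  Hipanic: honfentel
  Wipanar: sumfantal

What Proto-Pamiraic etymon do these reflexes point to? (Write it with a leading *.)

*sonfantal

Position 8: Hipanic has e, Wipanar has a. Wipanar preserves a here (none of its changes turn any other segment into a), so the proto-segment is *a.
Position 2: Hipanic has o, Wipanar has u. Hipanic preserves o here (none of its changes turn any other segment into o), so the proto-segment is *o.
Verify the candidate proto-form against each daughter:
Hipanic: start from *sonfantal.
  rule 1 (debuccalisation): sonfantal → honfantal
  rule 2 (vowel merger): honfantal → honfentel
  ⇒ Hipanic honfentel
Wipanar: start from *sonfantal.
  rule 1 (pre-nasal raising): sonfantal → sunfantal
  rule 2: no change — sunfantal
  rule 3 (nasal place assimilation): sunfantal → sumfantal
  ⇒ Wipanar sumfantal
*sonfantal is the unique common source.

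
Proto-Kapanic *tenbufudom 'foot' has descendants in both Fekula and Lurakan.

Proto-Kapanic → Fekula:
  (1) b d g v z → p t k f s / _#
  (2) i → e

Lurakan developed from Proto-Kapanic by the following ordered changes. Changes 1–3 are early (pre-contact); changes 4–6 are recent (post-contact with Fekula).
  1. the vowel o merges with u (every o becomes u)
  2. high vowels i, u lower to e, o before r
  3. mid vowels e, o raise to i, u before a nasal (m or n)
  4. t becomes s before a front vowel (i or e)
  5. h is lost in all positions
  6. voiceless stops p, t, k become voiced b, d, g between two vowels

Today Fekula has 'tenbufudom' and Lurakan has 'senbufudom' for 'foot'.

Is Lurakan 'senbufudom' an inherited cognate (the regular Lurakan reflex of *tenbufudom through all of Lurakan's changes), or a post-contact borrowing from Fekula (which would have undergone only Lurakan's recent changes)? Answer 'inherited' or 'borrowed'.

borrowed

If inherited, *tenbufudom would pass through all of Lurakan's changes:
Lurakan: start from *tenbufudom.
  rule 1 (vowel merger): tenbufudom → tenbufudum
  rule 2: no change — tenbufudum
  rule 3 (pre-nasal raising): tenbufudum → tinbufudum
  rule 4 (palatalisation): tinbufudum → sinbufudum
  rule 5: no change — sinbufudum
  rule 6: no change — sinbufudum
  ⇒ Lurakan sinbufudum
If borrowed from Fekula 'tenbufudom' after the early changes, it would undergo only the recent ones:
  rule 4 (palatalisation): tenbufudom → senbufudom
  rule 5 (h-loss): no change (senbufudom)
  rule 6 (intervocalic voicing): no change (senbufudom)
  ⇒ as a loan: senbufudom
Lurakan 'senbufudom' matches the loan outcome 'senbufudom', not the inherited 'sinbufudum' — it skipped the early Lurakan changes, so it was borrowed from Fekula.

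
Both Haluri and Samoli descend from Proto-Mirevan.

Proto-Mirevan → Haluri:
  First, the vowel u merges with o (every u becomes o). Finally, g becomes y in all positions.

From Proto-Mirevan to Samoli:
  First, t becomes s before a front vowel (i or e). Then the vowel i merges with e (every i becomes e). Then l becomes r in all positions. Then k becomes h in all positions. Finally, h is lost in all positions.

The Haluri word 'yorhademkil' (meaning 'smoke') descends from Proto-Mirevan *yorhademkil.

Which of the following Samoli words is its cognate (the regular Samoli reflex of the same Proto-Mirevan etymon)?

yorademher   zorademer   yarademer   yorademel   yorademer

yorademer

Samoli: start from *yorhademkil.
  rule 1: no change — yorhademkil
  rule 2 (vowel merger): yorhademkil → yorhademkel
  rule 3 (unconditioned shift): yorhademkel → yorhademker
  rule 4 (unconditioned shift): yorhademker → yorhademher
  rule 5 (h-loss): yorhademher → yorademer
  ⇒ Samoli yorademer
Only 'yorademer' matches the regular Samoli development of *yorhademkil.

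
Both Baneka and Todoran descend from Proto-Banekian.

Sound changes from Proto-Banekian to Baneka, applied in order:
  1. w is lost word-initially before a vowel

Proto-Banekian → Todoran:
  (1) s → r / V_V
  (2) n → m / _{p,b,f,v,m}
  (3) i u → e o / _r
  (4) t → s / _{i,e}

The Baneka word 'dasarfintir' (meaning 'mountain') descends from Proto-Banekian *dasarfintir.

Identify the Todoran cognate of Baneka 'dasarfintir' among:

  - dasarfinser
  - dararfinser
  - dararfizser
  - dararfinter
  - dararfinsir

dararfinser

Todoran: *dasarfintir
  dasarfintir → dararfintir   [rhotacism]
  dararfintir (rule 2 does not apply)
  dararfintir → dararfinter   [pre-rhotic lowering]
  dararfinter → dararfinser   [palatalisation]
  giving Todoran dararfinser.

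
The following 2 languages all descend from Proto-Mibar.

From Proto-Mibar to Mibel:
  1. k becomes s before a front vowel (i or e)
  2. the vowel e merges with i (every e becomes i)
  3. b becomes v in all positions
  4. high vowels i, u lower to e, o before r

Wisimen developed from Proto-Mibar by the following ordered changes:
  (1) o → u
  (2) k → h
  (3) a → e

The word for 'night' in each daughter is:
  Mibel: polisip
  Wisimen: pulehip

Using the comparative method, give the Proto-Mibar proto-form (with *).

Position 5: Mibel has s, Wisimen has h. Taking the neighbouring segments as reconstructed: Mibel s could go back to *k or *s; Wisimen h could go back to *k or *h — the one source consistent with every daughter is *k.
Position 4: Mibel has i, Wisimen has e. Taking the neighbouring segments as reconstructed: Mibel i could go back to *e or *i; Wisimen e could go back to *a or *e — the one source consistent with every daughter is *e.
Position 2: Mibel has o, Wisimen has u. Taking the neighbouring segments as reconstructed: Mibel o can only go back to *o; Wisimen u could go back to *o or *u — the one source consistent with every daughter is *o.
Continuing position by position gives *polekip; check it forward:
Mibel: *polekip
  polekip → polesip   [palatalisation]
  polesip → polisip   [vowel merger]
  polisip (rule 3 does not apply)
  polisip (rule 4 does not apply)
  giving Mibel polisip.
Wisimen: *polekip > pulekip > pulehip  (by vowel merger, unconditioned shift)
*polekip is the unique common source.

*polekip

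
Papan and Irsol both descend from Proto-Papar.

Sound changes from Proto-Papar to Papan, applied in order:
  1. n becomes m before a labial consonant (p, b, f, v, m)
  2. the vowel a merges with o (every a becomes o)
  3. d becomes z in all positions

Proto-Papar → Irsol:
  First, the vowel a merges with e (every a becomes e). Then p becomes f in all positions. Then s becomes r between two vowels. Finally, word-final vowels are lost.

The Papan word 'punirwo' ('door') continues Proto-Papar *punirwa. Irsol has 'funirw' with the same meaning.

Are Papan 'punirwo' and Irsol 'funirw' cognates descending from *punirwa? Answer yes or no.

yes

Derive the expected Irsol reflex of *punirwa:
Irsol: start from *punirwa.
  rule 1 (vowel merger): punirwa → punirwe
  rule 2 (unconditioned shift): punirwe → funirwe
  rule 3: no change — funirwe
  rule 4 (apocope): funirwe → funirw
  ⇒ Irsol funirw
Irsol 'funirw' matches the regular reflex exactly, so the pair is cognate.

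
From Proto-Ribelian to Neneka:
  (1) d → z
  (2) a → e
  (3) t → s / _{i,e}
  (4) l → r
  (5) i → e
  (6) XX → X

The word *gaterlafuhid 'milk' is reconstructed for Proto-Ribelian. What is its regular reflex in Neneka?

Neneka: start from *gaterlafuhid.
  rule 1 (unconditioned shift): gaterlafuhid → gaterlafuhiz
  rule 2 (vowel merger): gaterlafuhiz → geterlefuhiz
  rule 3 (palatalisation): geterlefuhiz → geserlefuhiz
  rule 4 (unconditioned shift): geserlefuhiz → geserrefuhiz
  rule 5 (vowel merger): geserrefuhiz → geserrefuhez
  rule 6 (degemination): geserrefuhez → geserefuhez
  ⇒ Neneka geserefuhez

geserefuhez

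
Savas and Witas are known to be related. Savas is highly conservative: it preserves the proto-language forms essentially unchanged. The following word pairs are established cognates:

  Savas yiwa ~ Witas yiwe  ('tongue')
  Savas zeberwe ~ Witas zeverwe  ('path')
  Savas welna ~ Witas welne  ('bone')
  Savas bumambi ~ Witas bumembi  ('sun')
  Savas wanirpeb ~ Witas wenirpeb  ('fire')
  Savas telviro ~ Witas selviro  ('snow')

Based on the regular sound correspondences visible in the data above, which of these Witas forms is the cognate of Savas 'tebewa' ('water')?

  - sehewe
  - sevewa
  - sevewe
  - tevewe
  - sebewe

telviro ~ selviro — Savas t corresponds to Witas s word-initially before a front vowel.
zeberwe ~ zeverwe — Savas b corresponds to Witas v between vowels (before a front vowel).
yiwa ~ yiwe, welna ~ welne — Savas a corresponds to Witas e word-finally.
Applying these to Savas 'tebewa':
  tebewa → sebewa   (t→s word-initially before a front vowel)
  sebewa → sevewa   (b→v between vowels (before a front vowel))
  sevewa → sevewe   (a→e word-finally)
So the Witas cognate is 'sevewe'.

sevewe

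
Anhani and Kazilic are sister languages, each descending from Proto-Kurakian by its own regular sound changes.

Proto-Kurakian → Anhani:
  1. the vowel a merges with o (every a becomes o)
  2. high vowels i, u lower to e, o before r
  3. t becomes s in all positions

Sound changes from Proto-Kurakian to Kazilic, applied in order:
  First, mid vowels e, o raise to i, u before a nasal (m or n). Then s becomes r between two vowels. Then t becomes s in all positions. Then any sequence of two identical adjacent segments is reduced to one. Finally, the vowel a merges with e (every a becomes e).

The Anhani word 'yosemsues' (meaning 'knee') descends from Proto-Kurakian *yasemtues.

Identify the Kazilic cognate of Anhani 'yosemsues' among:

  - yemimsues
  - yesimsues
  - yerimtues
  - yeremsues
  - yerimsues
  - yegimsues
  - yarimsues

Kazilic: *yasemtues > yasimtues > yarimtues > yarimsues > yerimsues  (by pre-nasal raising, rhotacism, unconditioned shift, vowel merger)
Only 'yerimsues' matches the regular Kazilic development of *yasemtues.

yerimsues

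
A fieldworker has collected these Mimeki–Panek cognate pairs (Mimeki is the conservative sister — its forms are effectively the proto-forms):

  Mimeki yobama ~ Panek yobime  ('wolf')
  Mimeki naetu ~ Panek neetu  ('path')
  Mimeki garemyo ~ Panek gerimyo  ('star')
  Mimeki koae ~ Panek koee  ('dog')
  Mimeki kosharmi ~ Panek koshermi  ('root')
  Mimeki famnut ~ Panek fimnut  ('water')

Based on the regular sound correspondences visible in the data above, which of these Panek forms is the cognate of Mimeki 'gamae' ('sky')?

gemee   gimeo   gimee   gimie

gimee

yobama ~ yobime, famnut ~ fimnut — Mimeki a corresponds to Panek i after a consonant, before a nasal.
naetu ~ neetu — Mimeki a corresponds to Panek e after a consonant, before a front vowel.
Applying these to Mimeki 'gamae':
  gamae → gimae   (a→i after a consonant, before a nasal)
  gimae → gimee   (a→e after a consonant, before a front vowel)
So the Panek cognate is 'gimee'.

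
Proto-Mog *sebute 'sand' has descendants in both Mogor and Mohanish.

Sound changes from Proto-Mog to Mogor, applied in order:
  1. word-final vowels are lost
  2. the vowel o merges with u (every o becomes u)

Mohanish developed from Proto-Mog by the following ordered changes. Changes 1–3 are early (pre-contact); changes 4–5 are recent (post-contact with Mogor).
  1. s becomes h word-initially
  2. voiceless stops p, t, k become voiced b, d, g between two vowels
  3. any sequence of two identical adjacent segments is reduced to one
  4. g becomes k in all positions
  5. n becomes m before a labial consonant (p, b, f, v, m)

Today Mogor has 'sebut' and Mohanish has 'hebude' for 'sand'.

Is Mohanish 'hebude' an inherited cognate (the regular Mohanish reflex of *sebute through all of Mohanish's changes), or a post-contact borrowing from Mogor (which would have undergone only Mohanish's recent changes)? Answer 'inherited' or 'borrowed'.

inherited

If inherited, *sebute would pass through all of Mohanish's changes:
Mohanish: start from *sebute.
  rule 1 (debuccalisation): sebute → hebute
  rule 2 (intervocalic voicing): hebute → hebude
  rule 3: no change — hebude
  rule 4: no change — hebude
  rule 5: no change — hebude
  ⇒ Mohanish hebude
If borrowed from Mogor 'sebut' after the early changes, it would undergo only the recent ones:
  rule 4 (unconditioned shift): no change (sebut)
  rule 5 (nasal place assimilation): no change (sebut)
  ⇒ as a loan: sebut
Mohanish 'hebude' matches the inherited outcome exactly, so it is an inherited cognate, not a loan.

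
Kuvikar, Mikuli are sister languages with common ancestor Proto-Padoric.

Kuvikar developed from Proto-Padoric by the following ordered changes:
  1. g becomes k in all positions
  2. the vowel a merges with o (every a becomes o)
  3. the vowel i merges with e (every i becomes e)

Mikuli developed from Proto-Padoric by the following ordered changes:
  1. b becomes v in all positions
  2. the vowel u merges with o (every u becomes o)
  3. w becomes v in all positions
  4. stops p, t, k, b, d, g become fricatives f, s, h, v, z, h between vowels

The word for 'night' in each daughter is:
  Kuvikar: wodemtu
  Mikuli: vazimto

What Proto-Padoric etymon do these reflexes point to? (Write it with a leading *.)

*wadimtu

Position 7: Kuvikar has u, Mikuli has o. Kuvikar preserves u here (none of its changes turn any other segment into u), so the proto-segment is *u.
Position 4: Kuvikar has e, Mikuli has i. Mikuli preserves i here (none of its changes turn any other segment into i), so the proto-segment is *i.
Position 3: Kuvikar has d, Mikuli has z. Kuvikar preserves d here (none of its changes turn any other segment into d), so the proto-segment is *d.
Continuing position by position gives *wadimtu; check it forward:
Kuvikar: *wadimtu
  wadimtu (rule 1 does not apply)
  wadimtu → wodimtu   [vowel merger]
  wodimtu → wodemtu   [vowel merger]
  giving Kuvikar wodemtu.
Mikuli: start from *wadimtu.
  rule 1: no change — wadimtu
  rule 2 (vowel merger): wadimtu → wadimto
  rule 3 (unconditioned shift): wadimto → vadimto
  rule 4 (intervocalic lenition): vadimto → vazimto
  ⇒ Mikuli vazimto
Only *wadimtu yields all of Kuvikar wodemtu, Mikuli vazimto.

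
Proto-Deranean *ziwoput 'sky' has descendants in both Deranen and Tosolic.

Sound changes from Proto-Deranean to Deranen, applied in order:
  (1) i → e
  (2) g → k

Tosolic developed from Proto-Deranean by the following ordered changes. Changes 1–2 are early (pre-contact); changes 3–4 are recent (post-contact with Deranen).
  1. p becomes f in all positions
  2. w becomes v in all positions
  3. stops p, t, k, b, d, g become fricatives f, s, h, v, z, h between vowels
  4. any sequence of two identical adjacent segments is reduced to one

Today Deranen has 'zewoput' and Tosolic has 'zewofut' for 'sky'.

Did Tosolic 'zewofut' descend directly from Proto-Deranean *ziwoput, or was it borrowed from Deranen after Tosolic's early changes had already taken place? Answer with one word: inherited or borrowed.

borrowed

If inherited, *ziwoput would pass through all of Tosolic's changes:
Tosolic: start from *ziwoput.
  rule 1 (unconditioned shift): ziwoput → ziwofut
  rule 2 (unconditioned shift): ziwofut → zivofut
  rule 3: no change — zivofut
  rule 4: no change — zivofut
  ⇒ Tosolic zivofut
If borrowed from Deranen 'zewoput' after the early changes, it would undergo only the recent ones:
  rule 3 (intervocalic lenition): zewoput → zewofut
  rule 4 (degemination): no change (zewofut)
  ⇒ as a loan: zewofut
Tosolic 'zewofut' matches the loan outcome 'zewofut', not the inherited 'zivofut' — it skipped the early Tosolic changes, so it was borrowed from Deranen.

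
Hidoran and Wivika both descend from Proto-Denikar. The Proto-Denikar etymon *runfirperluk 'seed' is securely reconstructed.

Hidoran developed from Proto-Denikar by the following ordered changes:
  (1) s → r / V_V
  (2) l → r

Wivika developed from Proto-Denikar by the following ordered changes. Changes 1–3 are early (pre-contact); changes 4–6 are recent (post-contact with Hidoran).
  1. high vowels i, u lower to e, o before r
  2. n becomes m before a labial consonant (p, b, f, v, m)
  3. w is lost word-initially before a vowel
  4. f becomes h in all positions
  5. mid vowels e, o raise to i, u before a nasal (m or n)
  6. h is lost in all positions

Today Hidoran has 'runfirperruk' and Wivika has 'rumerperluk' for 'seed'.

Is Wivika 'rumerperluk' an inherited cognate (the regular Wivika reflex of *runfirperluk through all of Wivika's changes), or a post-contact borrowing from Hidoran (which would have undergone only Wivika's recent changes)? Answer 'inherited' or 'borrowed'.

inherited

If inherited, *runfirperluk would pass through all of Wivika's changes:
Wivika: *runfirperluk
  runfirperluk → runferperluk   [pre-rhotic lowering]
  runferperluk → rumferperluk   [nasal place assimilation]
  rumferperluk (rule 3 does not apply)
  rumferperluk → rumherperluk   [unconditioned shift]
  rumherperluk (rule 5 does not apply)
  rumherperluk → rumerperluk   [h-loss]
  giving Wivika rumerperluk.
If borrowed from Hidoran 'runfirperruk' after the early changes, it would undergo only the recent ones:
  rule 4 (unconditioned shift): runfirperruk → runhirperruk
  rule 5 (pre-nasal raising): no change (runhirperruk)
  rule 6 (h-loss): runhirperruk → runirperruk
  ⇒ as a loan: runirperruk
Wivika 'rumerperluk' matches the inherited outcome exactly, so it is an inherited cognate, not a loan.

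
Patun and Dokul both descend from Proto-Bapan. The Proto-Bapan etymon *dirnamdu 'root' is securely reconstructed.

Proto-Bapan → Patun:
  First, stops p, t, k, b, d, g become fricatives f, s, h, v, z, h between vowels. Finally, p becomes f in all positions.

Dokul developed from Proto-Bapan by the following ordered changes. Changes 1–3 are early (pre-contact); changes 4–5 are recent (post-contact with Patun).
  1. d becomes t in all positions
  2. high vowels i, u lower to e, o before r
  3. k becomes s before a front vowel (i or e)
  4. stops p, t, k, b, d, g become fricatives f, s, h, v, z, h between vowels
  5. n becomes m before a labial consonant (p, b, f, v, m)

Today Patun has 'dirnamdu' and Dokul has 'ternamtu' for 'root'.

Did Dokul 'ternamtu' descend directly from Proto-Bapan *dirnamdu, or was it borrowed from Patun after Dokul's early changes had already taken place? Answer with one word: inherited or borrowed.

If inherited, *dirnamdu would pass through all of Dokul's changes:
Dokul: *dirnamdu > tirnamtu > ternamtu  (by unconditioned shift, pre-rhotic lowering)
If borrowed from Patun 'dirnamdu' after the early changes, it would undergo only the recent ones:
  rule 4 (intervocalic lenition): no change (dirnamdu)
  rule 5 (nasal place assimilation): no change (dirnamdu)
  ⇒ as a loan: dirnamdu
Dokul 'ternamtu' matches the inherited outcome exactly, so it is an inherited cognate, not a loan.

inherited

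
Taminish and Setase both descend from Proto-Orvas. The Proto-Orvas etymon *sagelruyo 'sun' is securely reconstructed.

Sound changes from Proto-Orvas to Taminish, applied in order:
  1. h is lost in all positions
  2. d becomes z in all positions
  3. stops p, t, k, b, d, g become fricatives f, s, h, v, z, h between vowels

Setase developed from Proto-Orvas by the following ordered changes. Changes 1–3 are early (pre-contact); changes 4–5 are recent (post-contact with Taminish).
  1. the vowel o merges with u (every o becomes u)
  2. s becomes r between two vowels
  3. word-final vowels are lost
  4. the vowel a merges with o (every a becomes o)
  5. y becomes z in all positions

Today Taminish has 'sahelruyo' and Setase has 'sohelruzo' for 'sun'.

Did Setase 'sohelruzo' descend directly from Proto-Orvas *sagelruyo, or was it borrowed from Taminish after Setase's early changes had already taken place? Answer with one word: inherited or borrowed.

If inherited, *sagelruyo would pass through all of Setase's changes:
Setase: *sagelruyo
  sagelruyo → sagelruyu   [vowel merger]
  sagelruyu (rule 2 does not apply)
  sagelruyu → sagelruy   [apocope]
  sagelruy → sogelruy   [vowel merger]
  sogelruy → sogelruz   [unconditioned shift]
  giving Setase sogelruz.
If borrowed from Taminish 'sahelruyo' after the early changes, it would undergo only the recent ones:
  rule 4 (vowel merger): sahelruyo → sohelruyo
  rule 5 (unconditioned shift): sohelruyo → sohelruzo
  ⇒ as a loan: sohelruzo
Setase 'sohelruzo' matches the loan outcome 'sohelruzo', not the inherited 'sogelruz' — it skipped the early Setase changes, so it was borrowed from Taminish.

borrowed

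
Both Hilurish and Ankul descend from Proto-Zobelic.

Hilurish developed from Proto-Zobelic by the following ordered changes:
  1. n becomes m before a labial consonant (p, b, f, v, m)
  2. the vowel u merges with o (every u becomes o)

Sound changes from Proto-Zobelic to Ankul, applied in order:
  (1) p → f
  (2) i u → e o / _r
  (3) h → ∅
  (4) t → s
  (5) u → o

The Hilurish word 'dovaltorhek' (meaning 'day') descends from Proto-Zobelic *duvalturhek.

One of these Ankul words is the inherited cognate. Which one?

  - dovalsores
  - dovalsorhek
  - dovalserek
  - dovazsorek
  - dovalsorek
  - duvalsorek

dovalsorek

Ankul: *duvalturhek > duvaltorhek > duvaltorek > duvalsorek > dovalsorek  (by pre-rhotic lowering, h-loss, unconditioned shift, vowel merger)
Among the options, 'dovalsorek' alone shows every Ankul change applied in order.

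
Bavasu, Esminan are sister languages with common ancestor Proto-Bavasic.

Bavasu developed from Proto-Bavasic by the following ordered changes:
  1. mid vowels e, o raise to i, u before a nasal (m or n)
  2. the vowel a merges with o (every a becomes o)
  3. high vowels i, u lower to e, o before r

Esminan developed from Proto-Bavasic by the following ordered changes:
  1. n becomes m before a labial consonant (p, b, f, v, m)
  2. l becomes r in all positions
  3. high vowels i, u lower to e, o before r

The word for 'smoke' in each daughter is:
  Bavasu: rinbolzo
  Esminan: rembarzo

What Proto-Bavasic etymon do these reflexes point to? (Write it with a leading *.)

*renbalzo

Position 3: Bavasu has n, Esminan has m. Bavasu preserves n here (none of its changes turn any other segment into n), so the proto-segment is *n.
Position 6: Bavasu has l, Esminan has r. Bavasu preserves l here (none of its changes turn any other segment into l), so the proto-segment is *l.
Position 2: Bavasu has i, Esminan has e. Taking the neighbouring segments as reconstructed: Bavasu i could go back to *e or *i; Esminan e can only go back to *e — the one source consistent with every daughter is *e.
This points to *renbalzo. Verify forward in each daughter:
Bavasu: start from *renbalzo.
  rule 1 (pre-nasal raising): renbalzo → rinbalzo
  rule 2 (vowel merger): rinbalzo → rinbolzo
  rule 3: no change — rinbolzo
  ⇒ Bavasu rinbolzo
Esminan: *renbalzo > rembalzo > rembarzo  (by nasal place assimilation, unconditioned shift)
*renbalzo is the unique common source.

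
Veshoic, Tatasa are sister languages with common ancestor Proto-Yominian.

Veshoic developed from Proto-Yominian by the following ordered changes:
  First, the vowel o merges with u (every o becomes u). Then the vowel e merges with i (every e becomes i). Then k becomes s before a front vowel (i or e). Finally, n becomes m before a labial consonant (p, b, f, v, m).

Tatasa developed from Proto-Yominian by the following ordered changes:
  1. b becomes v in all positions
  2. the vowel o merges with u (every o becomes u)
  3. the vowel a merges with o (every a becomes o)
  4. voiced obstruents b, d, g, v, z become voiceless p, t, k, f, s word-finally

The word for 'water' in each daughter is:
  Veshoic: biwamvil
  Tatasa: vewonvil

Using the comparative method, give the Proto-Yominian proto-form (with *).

Position 2: Veshoic has i, Tatasa has e. Tatasa preserves e here (none of its changes turn any other segment into e), so the proto-segment is *e.
Position 5: Veshoic has m, Tatasa has n. Tatasa preserves n here (none of its changes turn any other segment into n), so the proto-segment is *n.
Continuing position by position gives *bewanvil; check it forward:
Veshoic: *bewanvil > biwanvil > biwamvil  (by vowel merger, nasal place assimilation)
Tatasa: *bewanvil > vewanvil > vewonvil  (by unconditioned shift, vowel merger)
Only *bewanvil yields all of Veshoic biwamvil, Tatasa vewonvil.

*bewanvil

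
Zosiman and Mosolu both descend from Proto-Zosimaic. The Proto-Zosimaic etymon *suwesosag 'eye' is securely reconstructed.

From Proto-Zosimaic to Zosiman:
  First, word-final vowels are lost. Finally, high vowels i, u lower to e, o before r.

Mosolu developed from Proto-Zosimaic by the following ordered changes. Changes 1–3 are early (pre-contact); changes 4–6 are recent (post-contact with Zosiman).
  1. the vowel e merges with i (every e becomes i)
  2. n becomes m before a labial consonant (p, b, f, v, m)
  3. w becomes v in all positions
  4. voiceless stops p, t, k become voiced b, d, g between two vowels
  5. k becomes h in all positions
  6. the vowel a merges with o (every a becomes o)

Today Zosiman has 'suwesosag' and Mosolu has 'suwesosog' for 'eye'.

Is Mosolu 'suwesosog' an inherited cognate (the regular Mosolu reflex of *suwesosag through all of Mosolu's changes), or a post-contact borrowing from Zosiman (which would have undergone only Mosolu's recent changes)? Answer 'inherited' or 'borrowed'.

borrowed

If inherited, *suwesosag would pass through all of Mosolu's changes:
Mosolu: *suwesosag > suwisosag > suvisosag > suvisosog  (by vowel merger, unconditioned shift, vowel merger)
If borrowed from Zosiman 'suwesosag' after the early changes, it would undergo only the recent ones:
  rule 4 (intervocalic voicing): no change (suwesosag)
  rule 5 (unconditioned shift): no change (suwesosag)
  rule 6 (vowel merger): suwesosag → suwesosog
  ⇒ as a loan: suwesosog
Mosolu 'suwesosog' matches the loan outcome 'suwesosog', not the inherited 'suvisosog' — it skipped the early Mosolu changes, so it was borrowed from Zosiman.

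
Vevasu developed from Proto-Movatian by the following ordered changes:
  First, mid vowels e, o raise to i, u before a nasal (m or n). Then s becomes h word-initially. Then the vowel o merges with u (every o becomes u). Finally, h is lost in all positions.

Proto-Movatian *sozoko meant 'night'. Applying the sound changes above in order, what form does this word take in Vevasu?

uzuku

Vevasu: *sozoko > hozoko > huzuku > uzuku  (by debuccalisation, vowel merger, h-loss)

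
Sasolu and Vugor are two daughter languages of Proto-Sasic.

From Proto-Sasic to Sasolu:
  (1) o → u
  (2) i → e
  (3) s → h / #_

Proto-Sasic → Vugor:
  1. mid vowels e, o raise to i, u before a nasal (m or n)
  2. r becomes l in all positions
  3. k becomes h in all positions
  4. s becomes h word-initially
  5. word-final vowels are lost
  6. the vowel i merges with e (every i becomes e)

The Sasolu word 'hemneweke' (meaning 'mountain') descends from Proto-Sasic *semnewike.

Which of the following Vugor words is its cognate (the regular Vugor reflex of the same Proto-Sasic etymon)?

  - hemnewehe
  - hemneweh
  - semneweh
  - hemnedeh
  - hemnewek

hemneweh

Vugor: *semnewike
  semnewike → simnewike   [pre-nasal raising]
  simnewike (rule 2 does not apply)
  simnewike → simnewihe   [unconditioned shift]
  simnewihe → himnewihe   [debuccalisation]
  himnewihe → himnewih   [apocope]
  himnewih → hemneweh   [vowel merger]
  giving Vugor hemneweh.
The other candidates each miss or misapply at least one Vugor change.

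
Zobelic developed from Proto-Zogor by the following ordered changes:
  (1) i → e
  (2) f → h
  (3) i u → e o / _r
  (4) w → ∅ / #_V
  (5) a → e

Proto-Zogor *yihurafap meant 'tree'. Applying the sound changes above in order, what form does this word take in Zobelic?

Zobelic: *yihurafap > yehurafap > yehurahap > yehorahap > yehorehep  (by vowel merger, unconditioned shift, pre-rhotic lowering, vowel merger)

yehorehep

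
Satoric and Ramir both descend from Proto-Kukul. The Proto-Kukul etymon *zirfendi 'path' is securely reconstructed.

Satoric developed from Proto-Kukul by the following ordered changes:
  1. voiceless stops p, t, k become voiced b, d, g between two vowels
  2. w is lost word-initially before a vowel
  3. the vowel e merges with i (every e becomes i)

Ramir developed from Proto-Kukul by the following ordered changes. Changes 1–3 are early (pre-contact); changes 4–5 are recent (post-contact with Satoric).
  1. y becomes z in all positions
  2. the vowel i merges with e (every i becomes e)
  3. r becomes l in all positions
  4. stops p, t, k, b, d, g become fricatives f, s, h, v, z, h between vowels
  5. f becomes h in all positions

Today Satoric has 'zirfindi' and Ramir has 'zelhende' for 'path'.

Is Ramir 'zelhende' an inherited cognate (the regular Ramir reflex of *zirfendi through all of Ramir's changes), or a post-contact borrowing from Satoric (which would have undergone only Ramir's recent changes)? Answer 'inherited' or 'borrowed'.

If inherited, *zirfendi would pass through all of Ramir's changes:
Ramir: start from *zirfendi.
  rule 1: no change — zirfendi
  rule 2 (vowel merger): zirfendi → zerfende
  rule 3 (unconditioned shift): zerfende → zelfende
  rule 4: no change — zelfende
  rule 5 (unconditioned shift): zelfende → zelhende
  ⇒ Ramir zelhende
If borrowed from Satoric 'zirfindi' after the early changes, it would undergo only the recent ones:
  rule 4 (intervocalic lenition): no change (zirfindi)
  rule 5 (unconditioned shift): zirfindi → zirhindi
  ⇒ as a loan: zirhindi
Ramir 'zelhende' matches the inherited outcome exactly, so it is an inherited cognate, not a loan.

inherited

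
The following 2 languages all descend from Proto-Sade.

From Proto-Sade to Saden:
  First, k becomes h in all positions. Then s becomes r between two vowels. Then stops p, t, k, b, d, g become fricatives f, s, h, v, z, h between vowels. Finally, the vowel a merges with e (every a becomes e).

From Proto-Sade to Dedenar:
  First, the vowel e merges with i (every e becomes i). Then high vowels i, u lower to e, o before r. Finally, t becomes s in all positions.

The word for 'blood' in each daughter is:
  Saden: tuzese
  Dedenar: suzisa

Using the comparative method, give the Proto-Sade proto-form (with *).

*tuzeta

Position 6: Saden has e, Dedenar has a. Dedenar preserves a here (none of its changes turn any other segment into a), so the proto-segment is *a.
Position 1: Saden has t, Dedenar has s. Saden preserves t here (none of its changes turn any other segment into t), so the proto-segment is *t.
Position 4: Saden has e, Dedenar has i. Taking the neighbouring segments as reconstructed: Saden e could go back to *a or *e; Dedenar i could go back to *e or *i — the one source consistent with every daughter is *e.
This points to *tuzeta. Verify forward in each daughter:
Saden: start from *tuzeta.
  rule 1: no change — tuzeta
  rule 2: no change — tuzeta
  rule 3 (intervocalic lenition): tuzeta → tuzesa
  rule 4 (vowel merger): tuzesa → tuzese
  ⇒ Saden tuzese
Dedenar: *tuzeta
  tuzeta → tuzita   [vowel merger]
  tuzita (rule 2 does not apply)
  tuzita → suzisa   [unconditioned shift]
  giving Dedenar suzisa.
*tuzeta is the unique common source.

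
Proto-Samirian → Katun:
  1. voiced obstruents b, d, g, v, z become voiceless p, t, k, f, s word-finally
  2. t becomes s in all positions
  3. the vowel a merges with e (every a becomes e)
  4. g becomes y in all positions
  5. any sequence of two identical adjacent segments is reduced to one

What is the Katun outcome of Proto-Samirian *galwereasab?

Katun: *galwereasab > galwereasap > gelwereesep > yelwereesep > yelweresep  (by final devoicing, vowel merger, unconditioned shift, degemination)

yelweresep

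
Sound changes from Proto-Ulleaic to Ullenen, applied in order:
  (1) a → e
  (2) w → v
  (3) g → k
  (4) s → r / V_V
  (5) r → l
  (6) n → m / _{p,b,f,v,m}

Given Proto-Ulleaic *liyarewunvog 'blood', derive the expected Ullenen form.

liyelevumvok

Ullenen: *liyarewunvog > liyerewunvog > liyerevunvog > liyerevunvok > liyelevunvok > liyelevumvok  (by vowel merger, unconditioned shift, unconditioned shift, unconditioned shift, nasal place assimilation)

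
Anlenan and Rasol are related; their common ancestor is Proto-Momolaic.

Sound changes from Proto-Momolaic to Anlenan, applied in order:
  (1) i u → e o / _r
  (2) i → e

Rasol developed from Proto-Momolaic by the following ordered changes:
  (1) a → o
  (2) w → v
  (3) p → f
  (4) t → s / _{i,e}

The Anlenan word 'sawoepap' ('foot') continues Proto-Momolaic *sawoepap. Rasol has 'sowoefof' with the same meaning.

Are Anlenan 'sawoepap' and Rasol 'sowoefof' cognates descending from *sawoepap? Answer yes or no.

Derive the expected Rasol reflex of *sawoepap:
Rasol: *sawoepap > sowoepop > sovoepop > sovoefof  (by vowel merger, unconditioned shift, unconditioned shift)
The regular Rasol reflex would be 'sovoefof', but the attested form is 'sowoefof'. The correspondence is irregular, so they are not cognates (the Rasol form has a different source).

no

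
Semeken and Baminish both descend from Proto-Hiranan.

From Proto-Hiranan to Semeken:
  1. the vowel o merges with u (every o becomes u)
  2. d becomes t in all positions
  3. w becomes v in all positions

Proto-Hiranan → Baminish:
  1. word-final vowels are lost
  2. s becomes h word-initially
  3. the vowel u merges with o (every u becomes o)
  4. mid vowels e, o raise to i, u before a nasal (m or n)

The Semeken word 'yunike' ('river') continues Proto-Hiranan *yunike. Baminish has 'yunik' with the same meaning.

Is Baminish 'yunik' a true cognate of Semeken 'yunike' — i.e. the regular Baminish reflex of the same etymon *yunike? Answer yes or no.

yes

Derive the expected Baminish reflex of *yunike:
Baminish: start from *yunike.
  rule 1 (apocope): yunike → yunik
  rule 2: no change — yunik
  rule 3 (vowel merger): yunik → yonik
  rule 4 (pre-nasal raising): yonik → yunik
  ⇒ Baminish yunik
Baminish 'yunik' matches the regular reflex exactly, so the pair is cognate.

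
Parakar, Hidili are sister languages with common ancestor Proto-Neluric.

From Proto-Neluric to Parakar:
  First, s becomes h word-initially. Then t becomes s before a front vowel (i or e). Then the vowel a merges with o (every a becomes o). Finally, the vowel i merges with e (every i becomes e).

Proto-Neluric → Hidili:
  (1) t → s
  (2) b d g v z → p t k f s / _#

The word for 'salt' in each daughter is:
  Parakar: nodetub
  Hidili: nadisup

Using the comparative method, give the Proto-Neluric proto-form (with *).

*naditub

Position 4: Parakar has e, Hidili has i. Hidili preserves i here (none of its changes turn any other segment into i), so the proto-segment is *i.
Position 2: Parakar has o, Hidili has a. Hidili preserves a here (none of its changes turn any other segment into a), so the proto-segment is *a.
Position 7: Parakar has b, Hidili has p. Parakar preserves b here (none of its changes turn any other segment into b), so the proto-segment is *b.
Continuing position by position gives *naditub; check it forward:
Parakar: start from *naditub.
  rule 1: no change — naditub
  rule 2: no change — naditub
  rule 3 (vowel merger): naditub → noditub
  rule 4 (vowel merger): noditub → nodetub
  ⇒ Parakar nodetub
Hidili: *naditub > nadisub > nadisup  (by unconditioned shift, final devoicing)
Only *naditub yields all of Parakar nodetub, Hidili nadisup.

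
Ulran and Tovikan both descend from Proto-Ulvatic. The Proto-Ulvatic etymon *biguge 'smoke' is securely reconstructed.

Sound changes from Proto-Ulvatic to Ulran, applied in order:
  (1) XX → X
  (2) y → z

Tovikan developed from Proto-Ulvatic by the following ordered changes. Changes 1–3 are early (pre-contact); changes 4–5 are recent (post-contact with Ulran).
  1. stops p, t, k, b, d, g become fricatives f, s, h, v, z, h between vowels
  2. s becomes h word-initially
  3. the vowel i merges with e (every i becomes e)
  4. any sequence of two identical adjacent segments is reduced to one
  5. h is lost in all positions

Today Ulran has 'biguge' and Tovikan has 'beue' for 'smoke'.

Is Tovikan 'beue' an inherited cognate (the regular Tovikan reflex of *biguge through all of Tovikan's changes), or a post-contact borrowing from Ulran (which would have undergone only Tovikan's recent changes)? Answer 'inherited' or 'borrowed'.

inherited

If inherited, *biguge would pass through all of Tovikan's changes:
Tovikan: *biguge > bihuhe > behuhe > beue  (by intervocalic lenition, vowel merger, h-loss)
If borrowed from Ulran 'biguge' after the early changes, it would undergo only the recent ones:
  rule 4 (degemination): no change (biguge)
  rule 5 (h-loss): no change (biguge)
  ⇒ as a loan: biguge
Tovikan 'beue' matches the inherited outcome exactly, so it is an inherited cognate, not a loan.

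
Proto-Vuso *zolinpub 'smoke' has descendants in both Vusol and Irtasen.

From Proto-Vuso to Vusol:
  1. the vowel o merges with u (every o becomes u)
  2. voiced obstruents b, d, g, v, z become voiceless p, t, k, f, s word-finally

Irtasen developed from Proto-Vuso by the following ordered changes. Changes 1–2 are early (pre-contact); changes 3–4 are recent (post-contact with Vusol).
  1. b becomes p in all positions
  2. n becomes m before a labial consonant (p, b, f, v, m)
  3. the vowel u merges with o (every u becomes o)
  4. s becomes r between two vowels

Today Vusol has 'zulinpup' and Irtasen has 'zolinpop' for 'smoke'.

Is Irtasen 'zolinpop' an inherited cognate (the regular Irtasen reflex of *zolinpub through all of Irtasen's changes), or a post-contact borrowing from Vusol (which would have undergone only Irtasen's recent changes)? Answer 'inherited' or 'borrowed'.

borrowed

If inherited, *zolinpub would pass through all of Irtasen's changes:
Irtasen: *zolinpub
  zolinpub → zolinpup   [unconditioned shift]
  zolinpup → zolimpup   [nasal place assimilation]
  zolimpup → zolimpop   [vowel merger]
  zolimpop (rule 4 does not apply)
  giving Irtasen zolimpop.
If borrowed from Vusol 'zulinpup' after the early changes, it would undergo only the recent ones:
  rule 3 (vowel merger): zulinpup → zolinpop
  rule 4 (rhotacism): no change (zolinpop)
  ⇒ as a loan: zolinpop
Irtasen 'zolinpop' matches the loan outcome 'zolinpop', not the inherited 'zolimpop' — it skipped the early Irtasen changes, so it was borrowed from Vusol.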